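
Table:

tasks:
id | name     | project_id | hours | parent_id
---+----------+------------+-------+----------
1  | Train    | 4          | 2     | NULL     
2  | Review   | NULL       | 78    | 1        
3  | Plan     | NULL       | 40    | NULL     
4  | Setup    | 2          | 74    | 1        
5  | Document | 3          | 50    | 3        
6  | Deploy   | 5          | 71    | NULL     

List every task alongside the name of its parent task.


This is a self-join: tasks is joined to a second copy of itself, matching each row's parent_id to another row's id. Use LEFT JOIN so rows with parent_id=NULL are kept.
  - task 1 (Train): parent_id=NULL -> NULL
  - task 2 (Review): parent_id=1 -> Train
  - task 3 (Plan): parent_id=NULL -> NULL
  - task 4 (Setup): parent_id=1 -> Train
  - task 5 (Document): parent_id=3 -> Plan
  - task 6 (Deploy): parent_id=NULL -> NULL

SQL:
SELECT a.name AS item, b.name AS parent
FROM tasks a
LEFT JOIN tasks b ON a.parent_id = b.id

Result:
item     | parent
---------+-------
Train    | NULL  
Review   | Train 
Plan     | NULL  
Setup    | Train 
Document | Plan  
Deploy   | NULL  


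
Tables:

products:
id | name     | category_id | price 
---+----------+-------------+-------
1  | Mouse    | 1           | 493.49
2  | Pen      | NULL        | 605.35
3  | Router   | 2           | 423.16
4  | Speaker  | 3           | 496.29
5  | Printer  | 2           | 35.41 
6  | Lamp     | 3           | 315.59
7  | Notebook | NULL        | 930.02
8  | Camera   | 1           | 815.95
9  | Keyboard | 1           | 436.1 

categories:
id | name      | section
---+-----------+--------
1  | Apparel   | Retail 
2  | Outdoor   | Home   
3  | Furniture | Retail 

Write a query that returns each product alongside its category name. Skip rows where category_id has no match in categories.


INNER JOIN keeps only products rows whose category_id matches an id in categories. Walk through each product:
  - product 1 (Mouse): category_id=1 -> matches Apparel
  - product 2 (Pen): category_id=NULL, no match -> dropped
  - product 3 (Router): category_id=2 -> matches Outdoor
  - product 4 (Speaker): category_id=3 -> matches Furniture
  - product 5 (Printer): category_id=2 -> matches Outdoor
  - product 6 (Lamp): category_id=3 -> matches Furniture
  - product 7 (Notebook): category_id=NULL, no match -> dropped
  - product 8 (Camera): category_id=1 -> matches Apparel
  - product 9 (Keyboard): category_id=1 -> matches Apparel
So 2 of 9 rows are dropped.

SQL:
SELECT a.name, b.name AS category
FROM products a
INNER JOIN categories b ON a.category_id = b.id

Result:
name     | category 
---------+----------
Mouse    | Apparel  
Router   | Outdoor  
Speaker  | Furniture
Printer  | Outdoor  
Lamp     | Furniture
Camera   | Apparel  
Keyboard | Apparel  


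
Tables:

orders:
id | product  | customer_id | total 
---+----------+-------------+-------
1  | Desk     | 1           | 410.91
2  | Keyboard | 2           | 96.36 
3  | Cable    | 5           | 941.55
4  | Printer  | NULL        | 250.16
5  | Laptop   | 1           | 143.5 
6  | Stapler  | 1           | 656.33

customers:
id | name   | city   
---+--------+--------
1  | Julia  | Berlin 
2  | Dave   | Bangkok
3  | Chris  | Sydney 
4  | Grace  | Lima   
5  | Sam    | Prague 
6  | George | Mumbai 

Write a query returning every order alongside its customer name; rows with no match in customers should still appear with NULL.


LEFT JOIN keeps every row from orders (the left table); where customer_id has no match in customers, the customer columns become NULL. Walk through each order:
  - order 1 (Desk): customer_id=1 -> matches Julia
  - order 2 (Keyboard): customer_id=2 -> matches Dave
  - order 3 (Cable): customer_id=5 -> matches Sam
  - order 4 (Printer): customer_id=NULL, no match -> kept with NULL
  - order 5 (Laptop): customer_id=1 -> matches Julia
  - order 6 (Stapler): customer_id=1 -> matches Julia
All 6 rows appear; 1 has NULL customer.

SQL:
SELECT a.product, b.name AS customer
FROM orders a
LEFT JOIN customers b ON a.customer_id = b.id

Result:
product  | customer
---------+---------
Desk     | Julia   
Keyboard | Dave    
Cable    | Sam     
Printer  | NULL    
Laptop   | Julia   
Stapler  | Julia   


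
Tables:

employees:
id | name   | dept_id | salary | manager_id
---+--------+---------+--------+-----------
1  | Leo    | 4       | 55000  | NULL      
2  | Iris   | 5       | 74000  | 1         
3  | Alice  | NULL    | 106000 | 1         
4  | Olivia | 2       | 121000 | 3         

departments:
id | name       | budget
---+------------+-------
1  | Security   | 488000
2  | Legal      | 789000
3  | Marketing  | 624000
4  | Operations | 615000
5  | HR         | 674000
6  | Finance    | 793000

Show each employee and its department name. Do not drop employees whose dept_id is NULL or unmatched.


LEFT JOIN keeps every row from employees (the left table); where dept_id has no match in departments, the department columns become NULL. Walk through each employee:
  - employee 1 (Leo): dept_id=4 -> matches Operations
  - employee 2 (Iris): dept_id=5 -> matches HR
  - employee 3 (Alice): dept_id=NULL, no match -> kept with NULL
  - employee 4 (Olivia): dept_id=2 -> matches Legal
All 4 rows appear; 1 has NULL department.

SQL:
SELECT a.name, b.name AS department
FROM employees a
LEFT JOIN departments b ON a.dept_id = b.id

Result:
name   | department
-------+-----------
Leo    | Operations
Iris   | HR        
Alice  | NULL      
Olivia | Legal     


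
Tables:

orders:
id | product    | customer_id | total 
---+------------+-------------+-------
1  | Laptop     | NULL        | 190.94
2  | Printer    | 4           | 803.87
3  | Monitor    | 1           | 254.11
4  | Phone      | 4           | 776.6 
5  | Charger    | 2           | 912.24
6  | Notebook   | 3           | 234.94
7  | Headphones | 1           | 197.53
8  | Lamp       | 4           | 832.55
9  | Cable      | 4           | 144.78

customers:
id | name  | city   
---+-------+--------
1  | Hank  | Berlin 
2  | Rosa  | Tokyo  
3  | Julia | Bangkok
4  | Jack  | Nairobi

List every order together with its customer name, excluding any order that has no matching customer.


INNER JOIN keeps only orders rows whose customer_id matches an id in customers. Walk through each order:
  - order 1 (Laptop): customer_id=NULL, no match -> dropped
  - order 2 (Printer): customer_id=4 -> matches Jack
  - order 3 (Monitor): customer_id=1 -> matches Hank
  - order 4 (Phone): customer_id=4 -> matches Jack
  - order 5 (Charger): customer_id=2 -> matches Rosa
  - order 6 (Notebook): customer_id=3 -> matches Julia
  - order 7 (Headphones): customer_id=1 -> matches Hank
  - order 8 (Lamp): customer_id=4 -> matches Jack
  - order 9 (Cable): customer_id=4 -> matches Jack
So 1 of 9 rows is dropped.

SQL:
SELECT a.product, b.name AS customer
FROM orders a
INNER JOIN customers b ON a.customer_id = b.id

Result:
product    | customer
-----------+---------
Printer    | Jack    
Monitor    | Hank    
Phone      | Jack    
Charger    | Rosa    
Notebook   | Julia   
Headphones | Hank    
Lamp       | Jack    
Cable      | Jack    


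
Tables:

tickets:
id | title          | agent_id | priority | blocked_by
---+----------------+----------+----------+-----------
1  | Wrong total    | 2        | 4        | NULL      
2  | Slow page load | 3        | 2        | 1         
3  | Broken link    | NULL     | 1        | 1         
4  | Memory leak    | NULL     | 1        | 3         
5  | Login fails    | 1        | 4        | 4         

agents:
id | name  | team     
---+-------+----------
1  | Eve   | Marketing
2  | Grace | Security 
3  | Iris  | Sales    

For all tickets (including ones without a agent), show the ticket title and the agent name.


LEFT JOIN keeps every row from tickets (the left table); where agent_id has no match in agents, the agent columns become NULL. Walk through each ticket:
  - ticket 1 (Wrong total): agent_id=2 -> matches Grace
  - ticket 2 (Slow page load): agent_id=3 -> matches Iris
  - ticket 3 (Broken link): agent_id=NULL, no match -> kept with NULL
  - ticket 4 (Memory leak): agent_id=NULL, no match -> kept with NULL
  - ticket 5 (Login fails): agent_id=1 -> matches Eve
All 5 rows appear; 2 have NULL agent.

SQL:
SELECT a.title, b.name AS agent
FROM tickets a
LEFT JOIN agents b ON a.agent_id = b.id

Result:
title          | agent
---------------+------
Wrong total    | Grace
Slow page load | Iris 
Broken link    | NULL 
Memory leak    | NULL 
Login fails    | Eve  


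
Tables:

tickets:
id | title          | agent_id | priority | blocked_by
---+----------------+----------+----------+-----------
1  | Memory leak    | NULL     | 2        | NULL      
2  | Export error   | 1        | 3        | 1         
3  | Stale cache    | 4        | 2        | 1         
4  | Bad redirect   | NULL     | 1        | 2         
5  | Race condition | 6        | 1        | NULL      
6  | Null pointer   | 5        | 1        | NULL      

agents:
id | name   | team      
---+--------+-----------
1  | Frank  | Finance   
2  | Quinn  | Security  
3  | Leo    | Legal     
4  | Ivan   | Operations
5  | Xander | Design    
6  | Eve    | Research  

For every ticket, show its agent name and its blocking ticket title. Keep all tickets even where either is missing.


Two LEFT JOINs from the same base table tickets: one to agents via agent_id, one to tickets itself via blocked_by. Both are LEFT so every ticket is preserved.
Match against agents:
  - ticket 1 (Memory leak): agent_id=NULL, no match -> kept with NULL
  - ticket 2 (Export error): agent_id=1 -> matches Frank
  - ticket 3 (Stale cache): agent_id=4 -> matches Ivan
  - ticket 4 (Bad redirect): agent_id=NULL, no match -> kept with NULL
  - ticket 5 (Race condition): agent_id=6 -> matches Eve
  - ticket 6 (Null pointer): agent_id=5 -> matches Xander
Match against tickets (self):
  - ticket 1 (Memory leak): blocked_by=NULL -> NULL
  - ticket 2 (Export error): blocked_by=1 -> Memory leak
  - ticket 3 (Stale cache): blocked_by=1 -> Memory leak
  - ticket 4 (Bad redirect): blocked_by=2 -> Export error
  - ticket 5 (Race condition): blocked_by=NULL -> NULL
  - ticket 6 (Null pointer): blocked_by=NULL -> NULL

SQL:
SELECT a.title, b.name AS agent, c.title AS blocked_by
FROM tickets a
LEFT JOIN agents b ON a.agent_id = b.id
LEFT JOIN tickets c ON a.blocked_by = c.id

Result:
title          | agent  | blocked_by  
---------------+--------+-------------
Memory leak    | NULL   | NULL        
Export error   | Frank  | Memory leak 
Stale cache    | Ivan   | Memory leak 
Bad redirect   | NULL   | Export error
Race condition | Eve    | NULL        
Null pointer   | Xander | NULL        


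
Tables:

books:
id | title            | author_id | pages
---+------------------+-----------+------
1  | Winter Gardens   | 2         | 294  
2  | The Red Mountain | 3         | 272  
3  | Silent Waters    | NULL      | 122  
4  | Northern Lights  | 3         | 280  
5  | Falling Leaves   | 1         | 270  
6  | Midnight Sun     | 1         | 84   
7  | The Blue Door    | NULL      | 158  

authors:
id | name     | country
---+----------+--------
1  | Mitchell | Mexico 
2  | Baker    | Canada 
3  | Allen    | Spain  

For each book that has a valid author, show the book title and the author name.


INNER JOIN keeps only books rows whose author_id matches an id in authors. Walk through each book:
  - book 1 (Winter Gardens): author_id=2 -> matches Baker
  - book 2 (The Red Mountain): author_id=3 -> matches Allen
  - book 3 (Silent Waters): author_id=NULL, no match -> dropped
  - book 4 (Northern Lights): author_id=3 -> matches Allen
  - book 5 (Falling Leaves): author_id=1 -> matches Mitchell
  - book 6 (Midnight Sun): author_id=1 -> matches Mitchell
  - book 7 (The Blue Door): author_id=NULL, no match -> dropped
So 2 of 7 rows are dropped.

SQL:
SELECT a.title, b.name AS author
FROM books a
INNER JOIN authors b ON a.author_id = b.id

Result:
title            | author  
-----------------+---------
Winter Gardens   | Baker   
The Red Mountain | Allen   
Northern Lights  | Allen   
Falling Leaves   | Mitchell
Midnight Sun     | Mitchell


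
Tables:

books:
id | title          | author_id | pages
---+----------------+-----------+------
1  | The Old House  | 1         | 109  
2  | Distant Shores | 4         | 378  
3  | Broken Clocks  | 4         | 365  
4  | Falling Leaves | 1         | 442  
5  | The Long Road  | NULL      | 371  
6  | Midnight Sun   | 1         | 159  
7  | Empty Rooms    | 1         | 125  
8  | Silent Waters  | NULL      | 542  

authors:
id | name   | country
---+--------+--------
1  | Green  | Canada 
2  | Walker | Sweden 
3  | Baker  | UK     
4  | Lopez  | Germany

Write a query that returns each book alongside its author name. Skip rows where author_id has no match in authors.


INNER JOIN keeps only books rows whose author_id matches an id in authors. Walk through each book:
  - book 1 (The Old House): author_id=1 -> matches Green
  - book 2 (Distant Shores): author_id=4 -> matches Lopez
  - book 3 (Broken Clocks): author_id=4 -> matches Lopez
  - book 4 (Falling Leaves): author_id=1 -> matches Green
  - book 5 (The Long Road): author_id=NULL, no match -> dropped
  - book 6 (Midnight Sun): author_id=1 -> matches Green
  - book 7 (Empty Rooms): author_id=1 -> matches Green
  - book 8 (Silent Waters): author_id=NULL, no match -> dropped
So 2 of 8 rows are dropped.

SQL:
SELECT a.title, b.name AS author
FROM books a
INNER JOIN authors b ON a.author_id = b.id

Result:
title          | author
---------------+-------
The Old House  | Green 
Distant Shores | Lopez 
Broken Clocks  | Lopez 
Falling Leaves | Green 
Midnight Sun   | Green 
Empty Rooms    | Green 


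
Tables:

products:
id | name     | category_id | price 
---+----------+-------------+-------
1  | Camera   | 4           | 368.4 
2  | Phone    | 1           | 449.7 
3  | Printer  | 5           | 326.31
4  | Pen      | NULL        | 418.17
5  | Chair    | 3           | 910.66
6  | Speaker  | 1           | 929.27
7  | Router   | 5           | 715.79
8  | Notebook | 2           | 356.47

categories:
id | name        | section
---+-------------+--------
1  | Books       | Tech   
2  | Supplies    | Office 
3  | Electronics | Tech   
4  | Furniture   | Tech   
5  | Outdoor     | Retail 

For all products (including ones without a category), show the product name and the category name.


LEFT JOIN keeps every row from products (the left table); where category_id has no match in categories, the category columns become NULL. Walk through each product:
  - product 1 (Camera): category_id=4 -> matches Furniture
  - product 2 (Phone): category_id=1 -> matches Books
  - product 3 (Printer): category_id=5 -> matches Outdoor
  - product 4 (Pen): category_id=NULL, no match -> kept with NULL
  - product 5 (Chair): category_id=3 -> matches Electronics
  - product 6 (Speaker): category_id=1 -> matches Books
  - product 7 (Router): category_id=5 -> matches Outdoor
  - product 8 (Notebook): category_id=2 -> matches Supplies
All 8 rows appear; 1 has NULL category.

SQL:
SELECT a.name, b.name AS category
FROM products a
LEFT JOIN categories b ON a.category_id = b.id

Result:
name     | category   
---------+------------
Camera   | Furniture  
Phone    | Books      
Printer  | Outdoor    
Pen      | NULL       
Chair    | Electronics
Speaker  | Books      
Router   | Outdoor    
Notebook | Supplies   


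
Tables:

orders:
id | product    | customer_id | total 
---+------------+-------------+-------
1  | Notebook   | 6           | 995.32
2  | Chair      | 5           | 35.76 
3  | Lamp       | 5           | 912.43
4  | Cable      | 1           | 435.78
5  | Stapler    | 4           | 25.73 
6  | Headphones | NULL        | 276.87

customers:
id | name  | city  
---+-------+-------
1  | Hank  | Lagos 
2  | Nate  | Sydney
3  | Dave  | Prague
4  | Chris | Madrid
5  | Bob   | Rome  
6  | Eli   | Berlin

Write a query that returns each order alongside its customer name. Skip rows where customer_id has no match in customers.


INNER JOIN keeps only orders rows whose customer_id matches an id in customers. Walk through each order:
  - order 1 (Notebook): customer_id=6 -> matches Eli
  - order 2 (Chair): customer_id=5 -> matches Bob
  - order 3 (Lamp): customer_id=5 -> matches Bob
  - order 4 (Cable): customer_id=1 -> matches Hank
  - order 5 (Stapler): customer_id=4 -> matches Chris
  - order 6 (Headphones): customer_id=NULL, no match -> dropped
So 1 of 6 rows is dropped.

SQL:
SELECT a.product, b.name AS customer
FROM orders a
INNER JOIN customers b ON a.customer_id = b.id

Result:
product  | customer
---------+---------
Notebook | Eli     
Chair    | Bob     
Lamp     | Bob     
Cable    | Hank    
Stapler  | Chris   


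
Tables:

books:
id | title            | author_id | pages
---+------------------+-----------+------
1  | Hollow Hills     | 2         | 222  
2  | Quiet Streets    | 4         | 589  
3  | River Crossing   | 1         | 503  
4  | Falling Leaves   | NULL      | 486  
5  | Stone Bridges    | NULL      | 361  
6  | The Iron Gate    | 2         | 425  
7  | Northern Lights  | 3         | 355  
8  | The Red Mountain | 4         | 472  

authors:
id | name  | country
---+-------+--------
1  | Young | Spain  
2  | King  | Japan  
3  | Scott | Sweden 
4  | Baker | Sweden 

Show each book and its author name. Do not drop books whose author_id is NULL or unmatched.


LEFT JOIN keeps every row from books (the left table); where author_id has no match in authors, the author columns become NULL. Walk through each book:
  - book 1 (Hollow Hills): author_id=2 -> matches King
  - book 2 (Quiet Streets): author_id=4 -> matches Baker
  - book 3 (River Crossing): author_id=1 -> matches Young
  - book 4 (Falling Leaves): author_id=NULL, no match -> kept with NULL
  - book 5 (Stone Bridges): author_id=NULL, no match -> kept with NULL
  - book 6 (The Iron Gate): author_id=2 -> matches King
  - book 7 (Northern Lights): author_id=3 -> matches Scott
  - book 8 (The Red Mountain): author_id=4 -> matches Baker
All 8 rows appear; 2 have NULL author.

SQL:
SELECT a.title, b.name AS author
FROM books a
LEFT JOIN authors b ON a.author_id = b.id

Result:
title            | author
-----------------+-------
Hollow Hills     | King  
Quiet Streets    | Baker 
River Crossing   | Young 
Falling Leaves   | NULL  
Stone Bridges    | NULL  
The Iron Gate    | King  
Northern Lights  | Scott 
The Red Mountain | Baker 


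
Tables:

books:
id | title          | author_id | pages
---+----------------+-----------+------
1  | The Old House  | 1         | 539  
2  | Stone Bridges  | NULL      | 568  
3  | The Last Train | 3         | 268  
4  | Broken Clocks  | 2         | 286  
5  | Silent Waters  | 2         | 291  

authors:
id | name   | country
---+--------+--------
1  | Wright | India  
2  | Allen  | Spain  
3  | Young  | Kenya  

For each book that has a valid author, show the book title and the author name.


INNER JOIN keeps only books rows whose author_id matches an id in authors. Walk through each book:
  - book 1 (The Old House): author_id=1 -> matches Wright
  - book 2 (Stone Bridges): author_id=NULL, no match -> dropped
  - book 3 (The Last Train): author_id=3 -> matches Young
  - book 4 (Broken Clocks): author_id=2 -> matches Allen
  - book 5 (Silent Waters): author_id=2 -> matches Allen
So 1 of 5 rows is dropped.

SQL:
SELECT a.title, b.name AS author
FROM books a
INNER JOIN authors b ON a.author_id = b.id

Result:
title          | author
---------------+-------
The Old House  | Wright
The Last Train | Young 
Broken Clocks  | Allen 
Silent Waters  | Allen 


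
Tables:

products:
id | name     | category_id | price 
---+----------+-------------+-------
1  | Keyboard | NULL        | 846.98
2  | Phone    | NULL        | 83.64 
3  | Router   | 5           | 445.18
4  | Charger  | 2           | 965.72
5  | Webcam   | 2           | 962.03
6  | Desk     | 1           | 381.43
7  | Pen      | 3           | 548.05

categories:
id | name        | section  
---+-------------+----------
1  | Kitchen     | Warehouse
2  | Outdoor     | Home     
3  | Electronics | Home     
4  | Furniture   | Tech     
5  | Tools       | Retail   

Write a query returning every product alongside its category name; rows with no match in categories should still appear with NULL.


LEFT JOIN keeps every row from products (the left table); where category_id has no match in categories, the category columns become NULL. Walk through each product:
  - product 1 (Keyboard): category_id=NULL, no match -> kept with NULL
  - product 2 (Phone): category_id=NULL, no match -> kept with NULL
  - product 3 (Router): category_id=5 -> matches Tools
  - product 4 (Charger): category_id=2 -> matches Outdoor
  - product 5 (Webcam): category_id=2 -> matches Outdoor
  - product 6 (Desk): category_id=1 -> matches Kitchen
  - product 7 (Pen): category_id=3 -> matches Electronics
All 7 rows appear; 2 have NULL category.

SQL:
SELECT a.name, b.name AS category
FROM products a
LEFT JOIN categories b ON a.category_id = b.id

Result:
name     | category   
---------+------------
Keyboard | NULL       
Phone    | NULL       
Router   | Tools      
Charger  | Outdoor    
Webcam   | Outdoor    
Desk     | Kitchen    
Pen      | Electronics


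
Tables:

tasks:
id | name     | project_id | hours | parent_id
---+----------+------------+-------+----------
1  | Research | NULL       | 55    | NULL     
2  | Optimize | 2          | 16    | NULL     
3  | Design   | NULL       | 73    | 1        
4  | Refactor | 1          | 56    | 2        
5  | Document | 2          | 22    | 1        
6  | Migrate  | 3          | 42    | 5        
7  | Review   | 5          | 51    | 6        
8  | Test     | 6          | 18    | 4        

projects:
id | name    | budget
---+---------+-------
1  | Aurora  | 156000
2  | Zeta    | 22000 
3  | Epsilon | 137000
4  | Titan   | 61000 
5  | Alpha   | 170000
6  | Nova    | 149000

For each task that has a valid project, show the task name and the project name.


INNER JOIN keeps only tasks rows whose project_id matches an id in projects. Walk through each task:
  - task 1 (Research): project_id=NULL, no match -> dropped
  - task 2 (Optimize): project_id=2 -> matches Zeta
  - task 3 (Design): project_id=NULL, no match -> dropped
  - task 4 (Refactor): project_id=1 -> matches Aurora
  - task 5 (Document): project_id=2 -> matches Zeta
  - task 6 (Migrate): project_id=3 -> matches Epsilon
  - task 7 (Review): project_id=5 -> matches Alpha
  - task 8 (Test): project_id=6 -> matches Nova
So 2 of 8 rows are dropped.

SQL:
SELECT a.name, b.name AS project
FROM tasks a
INNER JOIN projects b ON a.project_id = b.id

Result:
name     | project
---------+--------
Optimize | Zeta   
Refactor | Aurora 
Document | Zeta   
Migrate  | Epsilon
Review   | Alpha  
Test     | Nova   


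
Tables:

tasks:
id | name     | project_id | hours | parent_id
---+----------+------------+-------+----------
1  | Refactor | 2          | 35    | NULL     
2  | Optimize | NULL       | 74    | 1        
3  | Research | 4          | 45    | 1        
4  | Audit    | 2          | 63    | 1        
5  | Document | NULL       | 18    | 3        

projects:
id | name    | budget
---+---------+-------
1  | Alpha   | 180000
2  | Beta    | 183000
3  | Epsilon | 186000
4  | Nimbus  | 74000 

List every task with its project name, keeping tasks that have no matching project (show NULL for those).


LEFT JOIN keeps every row from tasks (the left table); where project_id has no match in projects, the project columns become NULL. Walk through each task:
  - task 1 (Refactor): project_id=2 -> matches Beta
  - task 2 (Optimize): project_id=NULL, no match -> kept with NULL
  - task 3 (Research): project_id=4 -> matches Nimbus
  - task 4 (Audit): project_id=2 -> matches Beta
  - task 5 (Document): project_id=NULL, no match -> kept with NULL
All 5 rows appear; 2 have NULL project.

SQL:
SELECT a.name, b.name AS project
FROM tasks a
LEFT JOIN projects b ON a.project_id = b.id

Result:
name     | project
---------+--------
Refactor | Beta   
Optimize | NULL   
Research | Nimbus 
Audit    | Beta   
Document | NULL   


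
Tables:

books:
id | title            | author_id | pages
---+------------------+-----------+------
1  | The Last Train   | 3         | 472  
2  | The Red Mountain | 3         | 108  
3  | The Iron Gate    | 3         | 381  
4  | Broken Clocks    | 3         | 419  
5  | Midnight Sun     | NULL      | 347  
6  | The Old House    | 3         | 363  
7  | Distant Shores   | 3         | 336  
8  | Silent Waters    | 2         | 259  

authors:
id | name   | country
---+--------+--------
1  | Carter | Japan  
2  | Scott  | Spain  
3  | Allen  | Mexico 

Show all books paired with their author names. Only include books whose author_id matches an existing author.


INNER JOIN keeps only books rows whose author_id matches an id in authors. Walk through each book:
  - book 1 (The Last Train): author_id=3 -> matches Allen
  - book 2 (The Red Mountain): author_id=3 -> matches Allen
  - book 3 (The Iron Gate): author_id=3 -> matches Allen
  - book 4 (Broken Clocks): author_id=3 -> matches Allen
  - book 5 (Midnight Sun): author_id=NULL, no match -> dropped
  - book 6 (The Old House): author_id=3 -> matches Allen
  - book 7 (Distant Shores): author_id=3 -> matches Allen
  - book 8 (Silent Waters): author_id=2 -> matches Scott
So 1 of 8 rows is dropped.

SQL:
SELECT a.title, b.name AS author
FROM books a
INNER JOIN authors b ON a.author_id = b.id

Result:
title            | author
-----------------+-------
The Last Train   | Allen 
The Red Mountain | Allen 
The Iron Gate    | Allen 
Broken Clocks    | Allen 
The Old House    | Allen 
Distant Shores   | Allen 
Silent Waters    | Scott 


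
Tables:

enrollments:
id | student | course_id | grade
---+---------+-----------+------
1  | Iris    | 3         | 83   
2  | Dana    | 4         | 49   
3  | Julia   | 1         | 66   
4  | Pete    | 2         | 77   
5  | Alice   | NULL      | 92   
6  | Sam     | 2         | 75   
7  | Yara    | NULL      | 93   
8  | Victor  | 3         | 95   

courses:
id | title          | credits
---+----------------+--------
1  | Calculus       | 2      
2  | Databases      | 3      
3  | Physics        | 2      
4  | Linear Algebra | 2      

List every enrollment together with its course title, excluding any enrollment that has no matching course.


INNER JOIN keeps only enrollments rows whose course_id matches an id in courses. Walk through each enrollment:
  - enrollment 1 (Iris): course_id=3 -> matches Physics
  - enrollment 2 (Dana): course_id=4 -> matches Linear Algebra
  - enrollment 3 (Julia): course_id=1 -> matches Calculus
  - enrollment 4 (Pete): course_id=2 -> matches Databases
  - enrollment 5 (Alice): course_id=NULL, no match -> dropped
  - enrollment 6 (Sam): course_id=2 -> matches Databases
  - enrollment 7 (Yara): course_id=NULL, no match -> dropped
  - enrollment 8 (Victor): course_id=3 -> matches Physics
So 2 of 8 rows are dropped.

SQL:
SELECT a.student, b.title AS course
FROM enrollments a
INNER JOIN courses b ON a.course_id = b.id

Result:
student | course        
--------+---------------
Iris    | Physics       
Dana    | Linear Algebra
Julia   | Calculus      
Pete    | Databases     
Sam     | Databases     
Victor  | Physics       


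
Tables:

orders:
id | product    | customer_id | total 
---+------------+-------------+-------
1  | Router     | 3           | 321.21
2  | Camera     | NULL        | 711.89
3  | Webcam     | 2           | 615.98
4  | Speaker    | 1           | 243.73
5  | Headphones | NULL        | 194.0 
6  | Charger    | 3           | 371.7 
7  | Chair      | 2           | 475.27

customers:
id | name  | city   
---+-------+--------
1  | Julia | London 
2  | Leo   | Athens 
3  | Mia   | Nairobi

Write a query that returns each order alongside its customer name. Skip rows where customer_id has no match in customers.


INNER JOIN keeps only orders rows whose customer_id matches an id in customers. Walk through each order:
  - order 1 (Router): customer_id=3 -> matches Mia
  - order 2 (Camera): customer_id=NULL, no match -> dropped
  - order 3 (Webcam): customer_id=2 -> matches Leo
  - order 4 (Speaker): customer_id=1 -> matches Julia
  - order 5 (Headphones): customer_id=NULL, no match -> dropped
  - order 6 (Charger): customer_id=3 -> matches Mia
  - order 7 (Chair): customer_id=2 -> matches Leo
So 2 of 7 rows are dropped.

SQL:
SELECT a.product, b.name AS customer
FROM orders a
INNER JOIN customers b ON a.customer_id = b.id

Result:
product | customer
--------+---------
Router  | Mia     
Webcam  | Leo     
Speaker | Julia   
Charger | Mia     
Chair   | Leo     


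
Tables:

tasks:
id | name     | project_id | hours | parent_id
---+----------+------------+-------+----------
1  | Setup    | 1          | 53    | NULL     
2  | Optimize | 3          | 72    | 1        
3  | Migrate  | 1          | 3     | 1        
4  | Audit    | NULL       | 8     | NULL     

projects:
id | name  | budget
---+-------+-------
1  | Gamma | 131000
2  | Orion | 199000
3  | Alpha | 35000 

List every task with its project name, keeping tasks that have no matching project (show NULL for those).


LEFT JOIN keeps every row from tasks (the left table); where project_id has no match in projects, the project columns become NULL. Walk through each task:
  - task 1 (Setup): project_id=1 -> matches Gamma
  - task 2 (Optimize): project_id=3 -> matches Alpha
  - task 3 (Migrate): project_id=1 -> matches Gamma
  - task 4 (Audit): project_id=NULL, no match -> kept with NULL
All 4 rows appear; 1 has NULL project.

SQL:
SELECT a.name, b.name AS project
FROM tasks a
LEFT JOIN projects b ON a.project_id = b.id

Result:
name     | project
---------+--------
Setup    | Gamma  
Optimize | Alpha  
Migrate  | Gamma  
Audit    | NULL   


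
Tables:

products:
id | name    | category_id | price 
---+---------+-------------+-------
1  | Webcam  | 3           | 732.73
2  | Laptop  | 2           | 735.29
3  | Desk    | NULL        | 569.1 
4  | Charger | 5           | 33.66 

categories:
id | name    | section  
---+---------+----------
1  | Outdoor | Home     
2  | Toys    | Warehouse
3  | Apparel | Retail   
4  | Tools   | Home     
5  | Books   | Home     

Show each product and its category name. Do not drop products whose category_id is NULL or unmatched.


LEFT JOIN keeps every row from products (the left table); where category_id has no match in categories, the category columns become NULL. Walk through each product:
  - product 1 (Webcam): category_id=3 -> matches Apparel
  - product 2 (Laptop): category_id=2 -> matches Toys
  - product 3 (Desk): category_id=NULL, no match -> kept with NULL
  - product 4 (Charger): category_id=5 -> matches Books
All 4 rows appear; 1 has NULL category.

SQL:
SELECT a.name, b.name AS category
FROM products a
LEFT JOIN categories b ON a.category_id = b.id

Result:
name    | category
--------+---------
Webcam  | Apparel 
Laptop  | Toys    
Desk    | NULL    
Charger | Books   


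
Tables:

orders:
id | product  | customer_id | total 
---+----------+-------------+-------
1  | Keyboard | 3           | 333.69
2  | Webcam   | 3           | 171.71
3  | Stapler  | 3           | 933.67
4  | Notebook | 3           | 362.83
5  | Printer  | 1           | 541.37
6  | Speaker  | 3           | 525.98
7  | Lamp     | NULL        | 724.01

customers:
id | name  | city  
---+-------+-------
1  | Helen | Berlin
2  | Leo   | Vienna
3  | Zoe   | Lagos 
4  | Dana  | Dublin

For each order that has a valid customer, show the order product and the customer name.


INNER JOIN keeps only orders rows whose customer_id matches an id in customers. Walk through each order:
  - order 1 (Keyboard): customer_id=3 -> matches Zoe
  - order 2 (Webcam): customer_id=3 -> matches Zoe
  - order 3 (Stapler): customer_id=3 -> matches Zoe
  - order 4 (Notebook): customer_id=3 -> matches Zoe
  - order 5 (Printer): customer_id=1 -> matches Helen
  - order 6 (Speaker): customer_id=3 -> matches Zoe
  - order 7 (Lamp): customer_id=NULL, no match -> dropped
So 1 of 7 rows is dropped.

SQL:
SELECT a.product, b.name AS customer
FROM orders a
INNER JOIN customers b ON a.customer_id = b.id

Result:
product  | customer
---------+---------
Keyboard | Zoe     
Webcam   | Zoe     
Stapler  | Zoe     
Notebook | Zoe     
Printer  | Helen   
Speaker  | Zoe     


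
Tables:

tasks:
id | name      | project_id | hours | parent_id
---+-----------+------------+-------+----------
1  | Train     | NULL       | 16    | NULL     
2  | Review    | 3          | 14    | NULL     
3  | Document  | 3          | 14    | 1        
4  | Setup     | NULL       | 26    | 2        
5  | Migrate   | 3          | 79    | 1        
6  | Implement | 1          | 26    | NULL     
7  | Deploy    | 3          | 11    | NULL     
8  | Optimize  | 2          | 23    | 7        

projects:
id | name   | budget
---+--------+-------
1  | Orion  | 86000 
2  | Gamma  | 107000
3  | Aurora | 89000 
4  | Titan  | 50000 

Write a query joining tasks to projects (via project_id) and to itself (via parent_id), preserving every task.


Two LEFT JOINs from the same base table tasks: one to projects via project_id, one to tasks itself via parent_id. Both are LEFT so every task is preserved.
Match against projects:
  - task 1 (Train): project_id=NULL, no match -> kept with NULL
  - task 2 (Review): project_id=3 -> matches Aurora
  - task 3 (Document): project_id=3 -> matches Aurora
  - task 4 (Setup): project_id=NULL, no match -> kept with NULL
  - task 5 (Migrate): project_id=3 -> matches Aurora
  - task 6 (Implement): project_id=1 -> matches Orion
  - task 7 (Deploy): project_id=3 -> matches Aurora
  - task 8 (Optimize): project_id=2 -> matches Gamma
Match against tasks (self):
  - task 1 (Train): parent_id=NULL -> NULL
  - task 2 (Review): parent_id=NULL -> NULL
  - task 3 (Document): parent_id=1 -> Train
  - task 4 (Setup): parent_id=2 -> Review
  - task 5 (Migrate): parent_id=1 -> Train
  - task 6 (Implement): parent_id=NULL -> NULL
  - task 7 (Deploy): parent_id=NULL -> NULL
  - task 8 (Optimize): parent_id=7 -> Deploy

SQL:
SELECT a.name, b.name AS project, c.name AS parent
FROM tasks a
LEFT JOIN projects b ON a.project_id = b.id
LEFT JOIN tasks c ON a.parent_id = c.id

Result:
name      | project | parent
----------+---------+-------
Train     | NULL    | NULL  
Review    | Aurora  | NULL  
Document  | Aurora  | Train 
Setup     | NULL    | Review
Migrate   | Aurora  | Train 
Implement | Orion   | NULL  
Deploy    | Aurora  | NULL  
Optimize  | Gamma   | Deploy


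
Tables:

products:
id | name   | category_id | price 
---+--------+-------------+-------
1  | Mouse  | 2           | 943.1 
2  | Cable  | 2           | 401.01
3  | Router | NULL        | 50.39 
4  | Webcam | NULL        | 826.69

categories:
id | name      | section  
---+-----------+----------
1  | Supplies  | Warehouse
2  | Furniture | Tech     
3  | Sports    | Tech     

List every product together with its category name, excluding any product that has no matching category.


INNER JOIN keeps only products rows whose category_id matches an id in categories. Walk through each product:
  - product 1 (Mouse): category_id=2 -> matches Furniture
  - product 2 (Cable): category_id=2 -> matches Furniture
  - product 3 (Router): category_id=NULL, no match -> dropped
  - product 4 (Webcam): category_id=NULL, no match -> dropped
So 2 of 4 rows are dropped.

SQL:
SELECT a.name, b.name AS category
FROM products a
INNER JOIN categories b ON a.category_id = b.id

Result:
name  | category 
------+----------
Mouse | Furniture
Cable | Furniture


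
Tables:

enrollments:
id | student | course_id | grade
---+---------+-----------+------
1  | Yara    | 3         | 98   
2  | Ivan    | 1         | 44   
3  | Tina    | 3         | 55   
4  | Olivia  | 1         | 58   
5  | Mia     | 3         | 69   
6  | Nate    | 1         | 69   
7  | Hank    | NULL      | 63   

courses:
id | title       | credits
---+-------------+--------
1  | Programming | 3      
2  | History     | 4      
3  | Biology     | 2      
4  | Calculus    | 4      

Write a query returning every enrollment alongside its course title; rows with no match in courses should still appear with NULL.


LEFT JOIN keeps every row from enrollments (the left table); where course_id has no match in courses, the course columns become NULL. Walk through each enrollment:
  - enrollment 1 (Yara): course_id=3 -> matches Biology
  - enrollment 2 (Ivan): course_id=1 -> matches Programming
  - enrollment 3 (Tina): course_id=3 -> matches Biology
  - enrollment 4 (Olivia): course_id=1 -> matches Programming
  - enrollment 5 (Mia): course_id=3 -> matches Biology
  - enrollment 6 (Nate): course_id=1 -> matches Programming
  - enrollment 7 (Hank): course_id=NULL, no match -> kept with NULL
All 7 rows appear; 1 has NULL course.

SQL:
SELECT a.student, b.title AS course
FROM enrollments a
LEFT JOIN courses b ON a.course_id = b.id

Result:
student | course     
--------+------------
Yara    | Biology    
Ivan    | Programming
Tina    | Biology    
Olivia  | Programming
Mia     | Biology    
Nate    | Programming
Hank    | NULL       


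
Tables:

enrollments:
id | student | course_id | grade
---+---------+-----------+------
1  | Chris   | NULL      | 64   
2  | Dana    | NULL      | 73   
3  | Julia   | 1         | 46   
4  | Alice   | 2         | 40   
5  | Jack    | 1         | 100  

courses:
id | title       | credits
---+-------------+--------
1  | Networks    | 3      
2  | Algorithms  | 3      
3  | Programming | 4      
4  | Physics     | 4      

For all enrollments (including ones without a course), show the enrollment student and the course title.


LEFT JOIN keeps every row from enrollments (the left table); where course_id has no match in courses, the course columns become NULL. Walk through each enrollment:
  - enrollment 1 (Chris): course_id=NULL, no match -> kept with NULL
  - enrollment 2 (Dana): course_id=NULL, no match -> kept with NULL
  - enrollment 3 (Julia): course_id=1 -> matches Networks
  - enrollment 4 (Alice): course_id=2 -> matches Algorithms
  - enrollment 5 (Jack): course_id=1 -> matches Networks
All 5 rows appear; 2 have NULL course.

SQL:
SELECT a.student, b.title AS course
FROM enrollments a
LEFT JOIN courses b ON a.course_id = b.id

Result:
student | course    
--------+-----------
Chris   | NULL      
Dana    | NULL      
Julia   | Networks  
Alice   | Algorithms
Jack    | Networks  


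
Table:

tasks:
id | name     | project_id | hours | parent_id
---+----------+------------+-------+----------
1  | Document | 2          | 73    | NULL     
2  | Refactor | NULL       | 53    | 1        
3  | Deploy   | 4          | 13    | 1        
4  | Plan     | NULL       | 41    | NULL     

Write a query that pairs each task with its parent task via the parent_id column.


This is a self-join: tasks is joined to a second copy of itself, matching each row's parent_id to another row's id. Use LEFT JOIN so rows with parent_id=NULL are kept.
  - task 1 (Document): parent_id=NULL -> NULL
  - task 2 (Refactor): parent_id=1 -> Document
  - task 3 (Deploy): parent_id=1 -> Document
  - task 4 (Plan): parent_id=NULL -> NULL

SQL:
SELECT a.name AS item, b.name AS parent
FROM tasks a
LEFT JOIN tasks b ON a.parent_id = b.id

Result:
item     | parent  
---------+---------
Document | NULL    
Refactor | Document
Deploy   | Document
Plan     | NULL    


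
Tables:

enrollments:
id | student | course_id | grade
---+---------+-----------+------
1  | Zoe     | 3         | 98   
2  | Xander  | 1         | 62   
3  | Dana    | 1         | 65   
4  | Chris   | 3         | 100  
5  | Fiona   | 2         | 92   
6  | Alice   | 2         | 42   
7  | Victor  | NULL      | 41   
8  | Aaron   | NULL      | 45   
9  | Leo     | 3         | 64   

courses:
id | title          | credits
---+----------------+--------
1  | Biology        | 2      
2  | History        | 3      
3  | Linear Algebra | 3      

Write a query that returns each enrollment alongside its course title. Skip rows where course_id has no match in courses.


INNER JOIN keeps only enrollments rows whose course_id matches an id in courses. Walk through each enrollment:
  - enrollment 1 (Zoe): course_id=3 -> matches Linear Algebra
  - enrollment 2 (Xander): course_id=1 -> matches Biology
  - enrollment 3 (Dana): course_id=1 -> matches Biology
  - enrollment 4 (Chris): course_id=3 -> matches Linear Algebra
  - enrollment 5 (Fiona): course_id=2 -> matches History
  - enrollment 6 (Alice): course_id=2 -> matches History
  - enrollment 7 (Victor): course_id=NULL, no match -> dropped
  - enrollment 8 (Aaron): course_id=NULL, no match -> dropped
  - enrollment 9 (Leo): course_id=3 -> matches Linear Algebra
So 2 of 9 rows are dropped.

SQL:
SELECT a.student, b.title AS course
FROM enrollments a
INNER JOIN courses b ON a.course_id = b.id

Result:
student | course        
--------+---------------
Zoe     | Linear Algebra
Xander  | Biology       
Dana    | Biology       
Chris   | Linear Algebra
Fiona   | History       
Alice   | History       
Leo     | Linear Algebra
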